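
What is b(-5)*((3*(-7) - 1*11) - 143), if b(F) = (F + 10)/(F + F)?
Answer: 175/2 ≈ 87.500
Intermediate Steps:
b(F) = (10 + F)/(2*F) (b(F) = (10 + F)/((2*F)) = (10 + F)*(1/(2*F)) = (10 + F)/(2*F))
b(-5)*((3*(-7) - 1*11) - 143) = ((½)*(10 - 5)/(-5))*((3*(-7) - 1*11) - 143) = ((½)*(-⅕)*5)*((-21 - 11) - 143) = -(-32 - 143)/2 = -½*(-175) = 175/2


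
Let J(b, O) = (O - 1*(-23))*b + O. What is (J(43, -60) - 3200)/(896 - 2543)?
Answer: 539/183 ≈ 2.9454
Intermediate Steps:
J(b, O) = O + b*(23 + O) (J(b, O) = (O + 23)*b + O = (23 + O)*b + O = b*(23 + O) + O = O + b*(23 + O))
(J(43, -60) - 3200)/(896 - 2543) = ((-60 + 23*43 - 60*43) - 3200)/(896 - 2543) = ((-60 + 989 - 2580) - 3200)/(-1647) = (-1651 - 3200)*(-1/1647) = -4851*(-1/1647) = 539/183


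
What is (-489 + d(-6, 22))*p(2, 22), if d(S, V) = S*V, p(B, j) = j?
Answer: -13662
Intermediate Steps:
(-489 + d(-6, 22))*p(2, 22) = (-489 - 6*22)*22 = (-489 - 132)*22 = -621*22 = -13662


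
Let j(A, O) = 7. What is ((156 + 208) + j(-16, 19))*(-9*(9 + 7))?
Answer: -53424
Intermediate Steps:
((156 + 208) + j(-16, 19))*(-9*(9 + 7)) = ((156 + 208) + 7)*(-9*(9 + 7)) = (364 + 7)*(-9*16) = 371*(-144) = -53424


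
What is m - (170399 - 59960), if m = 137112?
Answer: 26673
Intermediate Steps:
m - (170399 - 59960) = 137112 - (170399 - 59960) = 137112 - 1*110439 = 137112 - 110439 = 26673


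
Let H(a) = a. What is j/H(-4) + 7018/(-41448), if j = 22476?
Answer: -10586515/1884 ≈ -5619.2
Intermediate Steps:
j/H(-4) + 7018/(-41448) = 22476/(-4) + 7018/(-41448) = 22476*(-¼) + 7018*(-1/41448) = -5619 - 319/1884 = -10586515/1884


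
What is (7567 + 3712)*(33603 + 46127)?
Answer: 899274670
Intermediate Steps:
(7567 + 3712)*(33603 + 46127) = 11279*79730 = 899274670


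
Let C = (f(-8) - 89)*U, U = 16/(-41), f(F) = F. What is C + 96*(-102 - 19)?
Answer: -474704/41 ≈ -11578.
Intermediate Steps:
U = -16/41 (U = 16*(-1/41) = -16/41 ≈ -0.39024)
C = 1552/41 (C = (-8 - 89)*(-16/41) = -97*(-16/41) = 1552/41 ≈ 37.854)
C + 96*(-102 - 19) = 1552/41 + 96*(-102 - 19) = 1552/41 + 96*(-121) = 1552/41 - 11616 = -474704/41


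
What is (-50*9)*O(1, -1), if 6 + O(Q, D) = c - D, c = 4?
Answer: 450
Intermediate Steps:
O(Q, D) = -2 - D (O(Q, D) = -6 + (4 - D) = -2 - D)
(-50*9)*O(1, -1) = (-50*9)*(-2 - 1*(-1)) = -450*(-2 + 1) = -450*(-1) = 450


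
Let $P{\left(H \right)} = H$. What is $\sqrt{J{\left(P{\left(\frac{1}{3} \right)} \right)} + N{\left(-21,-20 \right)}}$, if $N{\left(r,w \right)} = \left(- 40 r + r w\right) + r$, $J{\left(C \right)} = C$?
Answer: $\frac{13 \sqrt{66}}{3} \approx 35.204$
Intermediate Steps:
$N{\left(r,w \right)} = - 39 r + r w$
$\sqrt{J{\left(P{\left(\frac{1}{3} \right)} \right)} + N{\left(-21,-20 \right)}} = \sqrt{\frac{1}{3} - 21 \left(-39 - 20\right)} = \sqrt{\frac{1}{3} - -1239} = \sqrt{\frac{1}{3} + 1239} = \sqrt{\frac{3718}{3}} = \frac{13 \sqrt{66}}{3}$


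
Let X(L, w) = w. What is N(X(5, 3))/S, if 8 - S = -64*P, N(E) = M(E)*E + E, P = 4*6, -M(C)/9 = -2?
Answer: 57/1544 ≈ 0.036917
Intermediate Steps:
M(C) = 18 (M(C) = -9*(-2) = 18)
P = 24
N(E) = 19*E (N(E) = 18*E + E = 19*E)
S = 1544 (S = 8 - (-64)*24 = 8 - 1*(-1536) = 8 + 1536 = 1544)
N(X(5, 3))/S = (19*3)/1544 = 57*(1/1544) = 57/1544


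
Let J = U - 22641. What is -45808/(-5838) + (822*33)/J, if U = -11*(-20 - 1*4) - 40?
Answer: 62036882/9347889 ≈ 6.6365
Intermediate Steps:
U = 224 (U = -11*(-20 - 4) - 40 = -11*(-24) - 40 = 264 - 40 = 224)
J = -22417 (J = 224 - 22641 = -22417)
-45808/(-5838) + (822*33)/J = -45808/(-5838) + (822*33)/(-22417) = -45808*(-1/5838) + 27126*(-1/22417) = 3272/417 - 27126/22417 = 62036882/9347889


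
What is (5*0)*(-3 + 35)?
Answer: 0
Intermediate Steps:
(5*0)*(-3 + 35) = 0*32 = 0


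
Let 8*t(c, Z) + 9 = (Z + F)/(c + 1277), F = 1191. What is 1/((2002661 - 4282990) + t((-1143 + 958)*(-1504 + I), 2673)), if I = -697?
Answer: -544616/1241904270713 ≈ -4.3853e-7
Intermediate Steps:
t(c, Z) = -9/8 + (1191 + Z)/(8*(1277 + c)) (t(c, Z) = -9/8 + ((Z + 1191)/(c + 1277))/8 = -9/8 + ((1191 + Z)/(1277 + c))/8 = -9/8 + (1191 + Z)/(8*(1277 + c)))
1/((2002661 - 4282990) + t((-1143 + 958)*(-1504 + I), 2673)) = 1/((2002661 - 4282990) + (-10302 + 2673 - 9*(-1143 + 958)*(-1504 - 697))/(8*(1277 + (-1143 + 958)*(-1504 - 697)))) = 1/(-2280329 + (-10302 + 2673 - (-1665)*(-2201))/(8*(1277 - 185*(-2201)))) = 1/(-2280329 + (-10302 + 2673 - 9*407185)/(8*(1277 + 407185))) = 1/(-2280329 + (1/8)*(-10302 + 2673 - 3664665)/408462) = 1/(-2280329 + (1/8)*(1/408462)*(-3672294)) = 1/(-2280329 - 612049/544616) = 1/(-1241904270713/544616) = -544616/1241904270713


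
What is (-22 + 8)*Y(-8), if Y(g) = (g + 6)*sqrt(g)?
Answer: 56*I*sqrt(2) ≈ 79.196*I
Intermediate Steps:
Y(g) = sqrt(g)*(6 + g) (Y(g) = (6 + g)*sqrt(g) = sqrt(g)*(6 + g))
(-22 + 8)*Y(-8) = (-22 + 8)*(sqrt(-8)*(6 - 8)) = -14*2*I*sqrt(2)*(-2) = -(-56)*I*sqrt(2) = 56*I*sqrt(2)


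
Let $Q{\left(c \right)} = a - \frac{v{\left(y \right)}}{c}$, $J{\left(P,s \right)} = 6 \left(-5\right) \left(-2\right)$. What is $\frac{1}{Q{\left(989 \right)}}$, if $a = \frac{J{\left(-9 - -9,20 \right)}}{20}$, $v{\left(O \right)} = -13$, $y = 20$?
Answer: $\frac{989}{2980} \approx 0.33188$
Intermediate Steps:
$J{\left(P,s \right)} = 60$ ($J{\left(P,s \right)} = \left(-30\right) \left(-2\right) = 60$)
$a = 3$ ($a = \frac{60}{20} = 60 \cdot \frac{1}{20} = 3$)
$Q{\left(c \right)} = 3 + \frac{13}{c}$ ($Q{\left(c \right)} = 3 - - \frac{13}{c} = 3 + \frac{13}{c}$)
$\frac{1}{Q{\left(989 \right)}} = \frac{1}{3 + \frac{13}{989}} = \frac{1}{\frac{2980}{989}} = \frac{989}{2980}$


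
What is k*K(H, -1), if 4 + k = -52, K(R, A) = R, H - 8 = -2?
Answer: -336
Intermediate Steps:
H = 6 (H = 8 - 2 = 6)
k = -56 (k = -4 - 52 = -56)
k*K(H, -1) = -56*6 = -336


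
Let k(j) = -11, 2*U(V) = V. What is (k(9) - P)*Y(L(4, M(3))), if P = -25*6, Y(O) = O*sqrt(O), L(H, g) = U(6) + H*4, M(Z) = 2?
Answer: 2641*sqrt(19) ≈ 11512.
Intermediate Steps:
U(V) = V/2
L(H, g) = 3 + 4*H (L(H, g) = (1/2)*6 + H*4 = 3 + 4*H)
Y(O) = O**(3/2)
P = -150
(k(9) - P)*Y(L(4, M(3))) = (-11 - 1*(-150))*(3 + 4*4)**(3/2) = (-11 + 150)*(3 + 16)**(3/2) = 139*19**(3/2) = 139*(19*sqrt(19)) = 2641*sqrt(19)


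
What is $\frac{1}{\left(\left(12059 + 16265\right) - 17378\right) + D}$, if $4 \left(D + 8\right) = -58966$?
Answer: $- \frac{2}{7607} \approx -0.00026292$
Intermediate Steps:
$D = - \frac{29499}{2}$ ($D = -8 + \frac{1}{4} \left(-58966\right) = -8 - \frac{29483}{2} = - \frac{29499}{2} \approx -14750.0$)
$\frac{1}{\left(\left(12059 + 16265\right) - 17378\right) + D} = \frac{1}{\left(\left(12059 + 16265\right) - 17378\right) - \frac{29499}{2}} = \frac{1}{\left(28324 - 17378\right) - \frac{29499}{2}} = \frac{1}{10946 - \frac{29499}{2}} = \frac{1}{- \frac{7607}{2}} = - \frac{2}{7607}$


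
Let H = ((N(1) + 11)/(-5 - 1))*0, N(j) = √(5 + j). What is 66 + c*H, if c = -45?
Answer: 66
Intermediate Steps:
H = 0 (H = ((√(5 + 1) + 11)/(-5 - 1))*0 = ((√6 + 11)/(-6))*0 = ((11 + √6)*(-⅙))*0 = (-11/6 - √6/6)*0 = 0)
66 + c*H = 66 - 45*0 = 66 + 0 = 66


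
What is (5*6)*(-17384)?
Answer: -521520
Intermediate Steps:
(5*6)*(-17384) = 30*(-17384) = -521520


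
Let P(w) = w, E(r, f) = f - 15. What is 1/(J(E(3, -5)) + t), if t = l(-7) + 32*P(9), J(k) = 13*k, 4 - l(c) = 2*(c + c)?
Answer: 1/60 ≈ 0.016667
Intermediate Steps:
E(r, f) = -15 + f
l(c) = 4 - 4*c (l(c) = 4 - 2*(c + c) = 4 - 2*2*c = 4 - 4*c)
t = 320 (t = (4 - 4*(-7)) + 32*9 = (4 + 28) + 288 = 32 + 288 = 320)
1/(J(E(3, -5)) + t) = 1/(13*(-15 - 5) + 320) = 1/(13*(-20) + 320) = 1/(-260 + 320) = 1/60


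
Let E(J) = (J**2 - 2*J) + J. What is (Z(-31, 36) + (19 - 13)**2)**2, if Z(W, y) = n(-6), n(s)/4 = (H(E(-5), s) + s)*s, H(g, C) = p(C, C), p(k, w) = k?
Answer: 104976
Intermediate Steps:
E(J) = J**2 - J
H(g, C) = C
n(s) = 8*s**2 (n(s) = 4*((s + s)*s) = 4*((2*s)*s) = 4*(2*s**2) = 8*s**2)
Z(W, y) = 288 (Z(W, y) = 8*(-6)**2 = 8*36 = 288)
(Z(-31, 36) + (19 - 13)**2)**2 = (288 + (19 - 13)**2)**2 = (288 + 6**2)**2 = (288 + 36)**2 = 324**2 = 104976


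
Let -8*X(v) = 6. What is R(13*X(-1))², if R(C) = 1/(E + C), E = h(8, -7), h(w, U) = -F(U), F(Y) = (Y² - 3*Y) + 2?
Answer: 16/106929 ≈ 0.00014963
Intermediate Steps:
F(Y) = 2 + Y² - 3*Y
X(v) = -¾ (X(v) = -⅛*6 = -¾)
h(w, U) = -2 - U² + 3*U (h(w, U) = -(2 + U² - 3*U) = -2 - U² + 3*U)
E = -72 (E = -2 - 1*(-7)² + 3*(-7) = -2 - 1*49 - 21 = -2 - 49 - 21 = -72)
R(C) = 1/(-72 + C)
R(13*X(-1))² = (1/(-72 + 13*(-¾)))² = (1/(-72 - 39/4))² = (1/(-327/4))² = (-4/327)² = 16/106929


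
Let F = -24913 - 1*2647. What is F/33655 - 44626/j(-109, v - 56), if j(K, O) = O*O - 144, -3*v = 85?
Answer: -57529670/7964551 ≈ -7.2232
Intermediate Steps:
v = -85/3 (v = -1/3*85 = -85/3 ≈ -28.333)
F = -27560 (F = -24913 - 2647 = -27560)
j(K, O) = -144 + O**2 (j(K, O) = O**2 - 144 = -144 + O**2)
F/33655 - 44626/j(-109, v - 56) = -27560/33655 - 44626/(-144 + (-85/3 - 56)**2) = -27560*1/33655 - 44626/(-144 + (-253/3)**2) = -104/127 - 44626/(-144 + 64009/9) = -104/127 - 44626/62713/9 = -104/127 - 44626*9/62713 = -104/127 - 401634/62713 = -57529670/7964551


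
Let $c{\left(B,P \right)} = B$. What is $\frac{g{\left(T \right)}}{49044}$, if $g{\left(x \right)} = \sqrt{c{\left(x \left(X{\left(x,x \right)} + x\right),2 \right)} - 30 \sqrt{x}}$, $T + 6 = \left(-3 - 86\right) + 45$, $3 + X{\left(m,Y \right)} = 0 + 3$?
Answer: $\frac{5 \sqrt{100 - 6 i \sqrt{2}}}{49044} \approx 0.0010204 - 4.3215 \cdot 10^{-5} i$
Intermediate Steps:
$X{\left(m,Y \right)} = 0$ ($X{\left(m,Y \right)} = -3 + \left(0 + 3\right) = -3 + 3 = 0$)
$T = -50$ ($T = -6 + \left(\left(-3 - 86\right) + 45\right) = -6 + \left(-89 + 45\right) = -6 - 44 = -50$)
$g{\left(x \right)} = \sqrt{x^{2} - 30 \sqrt{x}}$ ($g{\left(x \right)} = \sqrt{x \left(0 + x\right) - 30 \sqrt{x}} = \sqrt{x x - 30 \sqrt{x}} = \sqrt{x^{2} - 30 \sqrt{x}}$)
$\frac{g{\left(T \right)}}{49044} = \frac{\sqrt{\left(-50\right)^{2} - 30 \sqrt{-50}}}{49044} = \sqrt{2500 - 30 \cdot 5 i \sqrt{2}} \cdot \frac{1}{49044} = \sqrt{2500 - 150 i \sqrt{2}} \cdot \frac{1}{49044} = \frac{\sqrt{2500 - 150 i \sqrt{2}}}{49044}$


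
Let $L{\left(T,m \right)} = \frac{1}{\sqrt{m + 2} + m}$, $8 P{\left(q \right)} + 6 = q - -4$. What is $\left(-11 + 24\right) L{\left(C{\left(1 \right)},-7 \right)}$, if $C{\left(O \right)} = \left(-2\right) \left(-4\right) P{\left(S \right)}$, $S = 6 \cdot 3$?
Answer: $- \frac{91}{54} - \frac{13 i \sqrt{5}}{54} \approx -1.6852 - 0.53831 i$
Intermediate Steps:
$S = 18$
$P{\left(q \right)} = - \frac{1}{4} + \frac{q}{8}$ ($P{\left(q \right)} = - \frac{3}{4} + \frac{q - -4}{8} = - \frac{3}{4} + \frac{q + 4}{8} = - \frac{3}{4} + \frac{4 + q}{8} = - \frac{3}{4} + \left(\frac{1}{2} + \frac{q}{8}\right) = - \frac{1}{4} + \frac{q}{8}$)
$C{\left(O \right)} = 16$ ($C{\left(O \right)} = \left(-2\right) \left(-4\right) \left(- \frac{1}{4} + \frac{1}{8} \cdot 18\right) = 8 \left(- \frac{1}{4} + \frac{9}{4}\right) = 8 \cdot 2 = 16$)
$L{\left(T,m \right)} = \frac{1}{m + \sqrt{2 + m}}$ ($L{\left(T,m \right)} = \frac{1}{\sqrt{2 + m} + m} = \frac{1}{m + \sqrt{2 + m}}$)
$\left(-11 + 24\right) L{\left(C{\left(1 \right)},-7 \right)} = \frac{-11 + 24}{-7 + \sqrt{2 - 7}} = \frac{13}{-7 + \sqrt{-5}} = \frac{13}{-7 + i \sqrt{5}}$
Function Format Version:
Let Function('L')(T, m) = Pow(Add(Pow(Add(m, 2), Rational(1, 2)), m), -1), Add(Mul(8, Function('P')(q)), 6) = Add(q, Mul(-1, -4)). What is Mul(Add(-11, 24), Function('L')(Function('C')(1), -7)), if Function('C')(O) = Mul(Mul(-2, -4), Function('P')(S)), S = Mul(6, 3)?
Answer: Add(Rational(-91, 54), Mul(Rational(-13, 54), I, Pow(5, Rational(1, 2)))) ≈ Add(-1.6852, Mul(-0.53831, I))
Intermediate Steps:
S = 18
Function('P')(q) = Add(Rational(-1, 4), Mul(Rational(1, 8), q)) (Function('P')(q) = Add(Rational(-3, 4), Mul(Rational(1, 8), Add(q, Mul(-1, -4)))) = Add(Rational(-3, 4), Mul(Rational(1, 8), Add(q, 4))) = Add(Rational(-3, 4), Mul(Rational(1, 8), Add(4, q))) = Add(Rational(-3, 4), Add(Rational(1, 2), Mul(Rational(1, 8), q))) = Add(Rational(-1, 4), Mul(Rational(1, 8), q)))
Function('C')(O) = 16 (Function('C')(O) = Mul(Mul(-2, -4), Add(Rational(-1, 4), Mul(Rational(1, 8), 18))) = Mul(8, Add(Rational(-1, 4), Rational(9, 4))) = Mul(8, 2) = 16)
Function('L')(T, m) = Pow(Add(m, Pow(Add(2, m), Rational(1, 2))), -1) (Function('L')(T, m) = Pow(Add(Pow(Add(2, m), Rational(1, 2)), m), -1) = Pow(Add(m, Pow(Add(2, m), Rational(1, 2))), -1))
Mul(Add(-11, 24), Function('L')(Function('C')(1), -7)) = Mul(Add(-11, 24), Pow(Add(-7, Pow(Add(2, -7), Rational(1, 2))), -1)) = Mul(13, Pow(Add(-7, Pow(-5, Rational(1, 2))), -1)) = Mul(13, Pow(Add(-7, Mul(I, Pow(5, Rational(1, 2)))), -1))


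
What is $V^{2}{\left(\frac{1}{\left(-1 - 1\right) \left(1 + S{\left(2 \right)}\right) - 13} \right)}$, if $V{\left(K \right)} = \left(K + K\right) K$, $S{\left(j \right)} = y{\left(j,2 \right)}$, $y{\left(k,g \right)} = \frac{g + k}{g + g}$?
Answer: $\frac{4}{83521} \approx 4.7892 \cdot 10^{-5}$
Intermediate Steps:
$y{\left(k,g \right)} = \frac{g + k}{2 g}$
$S{\left(j \right)} = \frac{1}{2} + \frac{j}{4}$ ($S{\left(j \right)} = \frac{2 + j}{2 \cdot 2} = \frac{1}{2} \cdot \frac{1}{2} \left(2 + j\right) = \frac{1}{2} + \frac{j}{4}$)
$V{\left(K \right)} = 2 K^{2}$ ($V{\left(K \right)} = 2 K K = 2 K^{2}$)
$V^{2}{\left(\frac{1}{\left(-1 - 1\right) \left(1 + S{\left(2 \right)}\right) - 13} \right)} = \left(2 \left(\frac{1}{\left(-1 - 1\right) \left(1 + \left(\frac{1}{2} + \frac{1}{4} \cdot 2\right)\right) - 13}\right)^{2}\right)^{2} = \left(2 \left(\frac{1}{- 2 \left(1 + \left(\frac{1}{2} + \frac{1}{2}\right)\right) - 13}\right)^{2}\right)^{2} = \left(2 \left(\frac{1}{- 2 \left(1 + 1\right) - 13}\right)^{2}\right)^{2} = \left(2 \left(\frac{1}{\left(-2\right) 2 - 13}\right)^{2}\right)^{2} = \left(2 \left(\frac{1}{-4 - 13}\right)^{2}\right)^{2} = \left(2 \left(\frac{1}{-17}\right)^{2}\right)^{2} = \left(2 \left(- \frac{1}{17}\right)^{2}\right)^{2} = \left(2 \cdot \frac{1}{289}\right)^{2} = \left(\frac{2}{289}\right)^{2} = \frac{4}{83521}$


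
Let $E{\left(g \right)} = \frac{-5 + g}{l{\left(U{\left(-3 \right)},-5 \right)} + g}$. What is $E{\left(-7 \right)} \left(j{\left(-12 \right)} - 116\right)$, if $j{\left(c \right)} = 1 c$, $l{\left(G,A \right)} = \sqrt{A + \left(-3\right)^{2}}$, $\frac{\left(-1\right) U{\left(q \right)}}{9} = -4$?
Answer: $- \frac{1536}{5} \approx -307.2$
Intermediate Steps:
$U{\left(q \right)} = 36$ ($U{\left(q \right)} = \left(-9\right) \left(-4\right) = 36$)
$l{\left(G,A \right)} = \sqrt{9 + A}$ ($l{\left(G,A \right)} = \sqrt{A + 9} = \sqrt{9 + A}$)
$j{\left(c \right)} = c$
$E{\left(g \right)} = \frac{-5 + g}{2 + g}$ ($E{\left(g \right)} = \frac{-5 + g}{\sqrt{9 - 5} + g} = \frac{-5 + g}{\sqrt{4} + g} = \frac{-5 + g}{2 + g}$)
$E{\left(-7 \right)} \left(j{\left(-12 \right)} - 116\right) = \frac{-5 - 7}{2 - 7} \left(-12 - 116\right) = \frac{1}{-5} \left(-12\right) \left(-128\right) = \left(- \frac{1}{5}\right) \left(-12\right) \left(-128\right) = \frac{12}{5} \left(-128\right) = - \frac{1536}{5}$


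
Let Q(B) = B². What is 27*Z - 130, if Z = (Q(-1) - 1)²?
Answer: -130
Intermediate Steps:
Z = 0 (Z = ((-1)² - 1)² = (1 - 1)² = 0² = 0)
27*Z - 130 = 27*0 - 130 = 0 - 130 = -130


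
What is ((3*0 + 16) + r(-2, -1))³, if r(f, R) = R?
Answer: 3375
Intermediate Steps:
((3*0 + 16) + r(-2, -1))³ = ((3*0 + 16) - 1)³ = ((0 + 16) - 1)³ = (16 - 1)³ = 15³ = 3375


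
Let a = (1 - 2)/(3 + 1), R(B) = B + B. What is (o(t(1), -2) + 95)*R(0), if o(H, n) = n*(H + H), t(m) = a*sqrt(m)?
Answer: 0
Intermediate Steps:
R(B) = 2*B
a = -1/4 ≈ -0.25000
t(m) = -sqrt(m)/4
o(H, n) = 2*H*n (o(H, n) = n*(2*H) = 2*H*n)
(o(t(1), -2) + 95)*R(0) = (2*(-sqrt(1)/4)*(-2) + 95)*(2*0) = (2*(-1/4*1)*(-2) + 95)*0 = (2*(-1/4)*(-2) + 95)*0 = (1 + 95)*0 = 96*0 = 0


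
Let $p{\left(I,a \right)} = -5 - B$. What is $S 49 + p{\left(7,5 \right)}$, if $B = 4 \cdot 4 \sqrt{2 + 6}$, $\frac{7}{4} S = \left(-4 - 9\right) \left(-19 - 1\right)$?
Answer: $7275 - 32 \sqrt{2} \approx 7229.7$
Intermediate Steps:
$S = \frac{1040}{7}$ ($S = \frac{4 \left(-4 - 9\right) \left(-19 - 1\right)}{7} = \frac{4 \left(\left(-13\right) \left(-20\right)\right)}{7} = \frac{4}{7} \cdot 260 = \frac{1040}{7} \approx 148.57$)
$B = 32 \sqrt{2}$ ($B = 16 \sqrt{8} = 16 \cdot 2 \sqrt{2} = 32 \sqrt{2} \approx 45.255$)
$p{\left(I,a \right)} = -5 - 32 \sqrt{2}$
$S 49 + p{\left(7,5 \right)} = \frac{1040}{7} \cdot 49 - \left(5 + 32 \sqrt{2}\right) = 7280 - \left(5 + 32 \sqrt{2}\right) = 7275 - 32 \sqrt{2}$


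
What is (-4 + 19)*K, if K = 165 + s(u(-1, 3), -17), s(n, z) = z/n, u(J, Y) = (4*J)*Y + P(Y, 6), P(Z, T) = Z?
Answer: 7510/3 ≈ 2503.3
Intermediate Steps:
u(J, Y) = Y + 4*J*Y (u(J, Y) = (4*J)*Y + Y = 4*J*Y + Y = Y + 4*J*Y)
K = 1502/9 (K = 165 - 17*1/(3*(1 + 4*(-1))) = 165 - 17*1/(3*(1 - 4)) = 165 - 17/(3*(-3)) = 165 - 17/(-9) = 165 - 17*(-1/9) = 165 + 17/9 = 1502/9 ≈ 166.89)
(-4 + 19)*K = (-4 + 19)*(1502/9) = 15*(1502/9) = 7510/3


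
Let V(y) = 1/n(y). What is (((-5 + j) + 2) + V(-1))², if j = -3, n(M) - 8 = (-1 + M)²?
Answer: 5041/144 ≈ 35.007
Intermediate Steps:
n(M) = 8 + (-1 + M)²
V(y) = 1/(8 + (-1 + y)²)
(((-5 + j) + 2) + V(-1))² = (((-5 - 3) + 2) + 1/(8 + (-1 - 1)²))² = ((-8 + 2) + 1/(8 + (-2)²))² = (-6 + 1/(8 + 4))² = (-6 + 1/12)² = (-71/12)² = 5041/144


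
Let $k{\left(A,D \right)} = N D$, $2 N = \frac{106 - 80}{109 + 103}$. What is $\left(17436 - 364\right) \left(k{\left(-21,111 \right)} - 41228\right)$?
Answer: $- \frac{37297595324}{53} \approx -7.0373 \cdot 10^{8}$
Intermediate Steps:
$N = \frac{13}{212}$ ($N = \frac{\left(106 - 80\right) \frac{1}{109 + 103}}{2} = \frac{26 \cdot \frac{1}{212}}{2} = \frac{1}{2} \cdot \frac{13}{106} = \frac{13}{212} \approx 0.061321$)
$k{\left(A,D \right)} = \frac{13 D}{212}$
$\left(17436 - 364\right) \left(k{\left(-21,111 \right)} - 41228\right) = \left(17436 - 364\right) \left(\frac{13}{212} \cdot 111 - 41228\right) = 17072 \left(\frac{1443}{212} - 41228\right) = 17072 \left(- \frac{8738893}{212}\right) = - \frac{37297595324}{53}$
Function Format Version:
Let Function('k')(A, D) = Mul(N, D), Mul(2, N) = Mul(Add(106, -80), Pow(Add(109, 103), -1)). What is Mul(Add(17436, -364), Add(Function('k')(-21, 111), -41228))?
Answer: Rational(-37297595324, 53) ≈ -7.0373e+8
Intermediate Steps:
N = Rational(13, 212) (N = Mul(Rational(1, 2), Mul(Add(106, -80), Pow(Add(109, 103), -1))) = Mul(Rational(1, 2), Mul(26, Pow(212, -1))) = Mul(Rational(1, 2), Mul(26, Rational(1, 212))) = Mul(Rational(1, 2), Rational(13, 106)) = Rational(13, 212) ≈ 0.061321)
Function('k')(A, D) = Mul(Rational(13, 212), D)
Mul(Add(17436, -364), Add(Function('k')(-21, 111), -41228)) = Mul(Add(17436, -364), Add(Mul(Rational(13, 212), 111), -41228)) = Mul(17072, Add(Rational(1443, 212), -41228)) = Mul(17072, Rational(-8738893, 212)) = Rational(-37297595324, 53)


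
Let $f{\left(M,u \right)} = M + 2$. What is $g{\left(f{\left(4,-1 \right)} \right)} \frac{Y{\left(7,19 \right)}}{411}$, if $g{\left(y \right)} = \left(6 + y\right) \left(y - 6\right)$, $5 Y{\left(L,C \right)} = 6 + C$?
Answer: $0$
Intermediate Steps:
$Y{\left(L,C \right)} = \frac{6}{5} + \frac{C}{5}$ ($Y{\left(L,C \right)} = \frac{6 + C}{5} = \frac{6}{5} + \frac{C}{5}$)
$f{\left(M,u \right)} = 2 + M$
$g{\left(y \right)} = \left(-6 + y\right) \left(6 + y\right)$ ($g{\left(y \right)} = \left(6 + y\right) \left(-6 + y\right) = \left(-6 + y\right) \left(6 + y\right)$)
$g{\left(f{\left(4,-1 \right)} \right)} \frac{Y{\left(7,19 \right)}}{411} = \left(-36 + \left(2 + 4\right)^{2}\right) \frac{\frac{6}{5} + \frac{1}{5} \cdot 19}{411} = \left(-36 + 6^{2}\right) \left(\frac{6}{5} + \frac{19}{5}\right) \frac{1}{411} = \left(-36 + 36\right) 5 \cdot \frac{1}{411} = 0 \cdot \frac{5}{411} = 0$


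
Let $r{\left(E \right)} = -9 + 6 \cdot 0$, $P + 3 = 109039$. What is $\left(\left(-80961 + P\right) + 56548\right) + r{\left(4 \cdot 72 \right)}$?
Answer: $84614$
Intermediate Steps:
$P = 109036$ ($P = -3 + 109039 = 109036$)
$r{\left(E \right)} = -9$ ($r{\left(E \right)} = -9 + 0 = -9$)
$\left(\left(-80961 + P\right) + 56548\right) + r{\left(4 \cdot 72 \right)} = \left(\left(-80961 + 109036\right) + 56548\right) - 9 = \left(28075 + 56548\right) - 9 = 84623 - 9 = 84614$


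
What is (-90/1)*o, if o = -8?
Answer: 720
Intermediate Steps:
(-90/1)*o = -90/1*(-8) = -90*(-8) = 720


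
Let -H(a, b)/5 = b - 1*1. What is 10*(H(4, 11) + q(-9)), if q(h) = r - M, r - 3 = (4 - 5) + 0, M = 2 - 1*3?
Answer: -470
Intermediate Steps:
H(a, b) = 5 - 5*b (H(a, b) = -5*(b - 1*1) = -5*(b - 1) = -5*(-1 + b) = 5 - 5*b)
M = -1 (M = 2 - 3 = -1)
r = 2 (r = 3 + ((4 - 5) + 0) = 3 + (-1 + 0) = 3 - 1 = 2)
q(h) = 3 (q(h) = 2 - 1*(-1) = 2 + 1 = 3)
10*(H(4, 11) + q(-9)) = 10*((5 - 5*11) + 3) = 10*((5 - 55) + 3) = 10*(-50 + 3) = 10*(-47) = -470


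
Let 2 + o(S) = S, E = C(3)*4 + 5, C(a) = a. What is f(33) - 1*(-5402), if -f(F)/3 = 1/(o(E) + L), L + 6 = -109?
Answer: 540203/100 ≈ 5402.0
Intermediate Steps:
L = -115 (L = -6 - 109 = -115)
E = 17 (E = 3*4 + 5 = 12 + 5 = 17)
o(S) = -2 + S
f(F) = 3/100 (f(F) = -3/((-2 + 17) - 115) = -3/(15 - 115) = -3/(-100) = -3*(-1/100) = 3/100)
f(33) - 1*(-5402) = 3/100 - 1*(-5402) = 3/100 + 5402 = 540203/100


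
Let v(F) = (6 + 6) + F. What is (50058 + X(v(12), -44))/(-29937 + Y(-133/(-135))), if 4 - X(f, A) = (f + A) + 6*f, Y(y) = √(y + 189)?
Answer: -201824177310/120990210167 - 599256*√24045/120990210167 ≈ -1.6689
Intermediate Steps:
v(F) = 12 + F
Y(y) = √(189 + y)
X(f, A) = 4 - A - 7*f (X(f, A) = 4 - ((f + A) + 6*f) = 4 - ((A + f) + 6*f) = 4 - (A + 7*f) = 4 + (-A - 7*f) = 4 - A - 7*f)
(50058 + X(v(12), -44))/(-29937 + Y(-133/(-135))) = (50058 + (4 - 1*(-44) - 7*(12 + 12)))/(-29937 + √(189 - 133/(-135))) = (50058 + (4 + 44 - 7*24))/(-29937 + √(189 - 133*(-1/135))) = (50058 + (4 + 44 - 168))/(-29937 + √(189 + 133/135)) = (50058 - 120)/(-29937 + √(25648/135)) = 49938/(-29937 + 4*√24045/45)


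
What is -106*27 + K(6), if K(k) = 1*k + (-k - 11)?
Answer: -2873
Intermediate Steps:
K(k) = -11 (K(k) = k + (-11 - k) = -11)
-106*27 + K(6) = -106*27 - 11 = -2862 - 11 = -2873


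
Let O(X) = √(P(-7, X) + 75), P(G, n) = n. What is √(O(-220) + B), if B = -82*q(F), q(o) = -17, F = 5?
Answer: √(1394 + I*√145) ≈ 37.337 + 0.1613*I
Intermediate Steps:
O(X) = √(75 + X) (O(X) = √(X + 75) = √(75 + X))
B = 1394 (B = -82*(-17) = 1394)
√(O(-220) + B) = √(√(75 - 220) + 1394) = √(√(-145) + 1394) = √(I*√145 + 1394) = √(1394 + I*√145)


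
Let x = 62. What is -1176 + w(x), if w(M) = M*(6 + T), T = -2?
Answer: -928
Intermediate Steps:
w(M) = 4*M (w(M) = M*(6 - 2) = M*4 = 4*M)
-1176 + w(x) = -1176 + 4*62 = -1176 + 248 = -928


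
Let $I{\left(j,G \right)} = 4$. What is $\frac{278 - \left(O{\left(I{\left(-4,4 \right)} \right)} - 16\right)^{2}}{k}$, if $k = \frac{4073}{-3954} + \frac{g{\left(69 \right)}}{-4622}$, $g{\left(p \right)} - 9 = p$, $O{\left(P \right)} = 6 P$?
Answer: $- \frac{1955466516}{9566909} \approx -204.4$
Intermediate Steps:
$g{\left(p \right)} = 9 + p$
$k = - \frac{9566909}{9137694}$ ($k = \frac{4073}{-3954} + \frac{9 + 69}{-4622} = 4073 \left(- \frac{1}{3954}\right) + 78 \left(- \frac{1}{4622}\right) = - \frac{4073}{3954} - \frac{39}{2311} = - \frac{9566909}{9137694} \approx -1.047$)
$\frac{278 - \left(O{\left(I{\left(-4,4 \right)} \right)} - 16\right)^{2}}{k} = \frac{278 - \left(6 \cdot 4 - 16\right)^{2}}{- \frac{9566909}{9137694}} = \left(278 - \left(24 - 16\right)^{2}\right) \left(- \frac{9137694}{9566909}\right) = \left(278 - 8^{2}\right) \left(- \frac{9137694}{9566909}\right) = \left(278 - 64\right) \left(- \frac{9137694}{9566909}\right) = 214 \left(- \frac{9137694}{9566909}\right) = - \frac{1955466516}{9566909}$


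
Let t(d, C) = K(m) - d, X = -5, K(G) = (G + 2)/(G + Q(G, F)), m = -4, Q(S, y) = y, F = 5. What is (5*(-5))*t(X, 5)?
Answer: -75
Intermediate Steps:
K(G) = (2 + G)/(5 + G) (K(G) = (G + 2)/(G + 5) = (2 + G)/(5 + G))
t(d, C) = -2 - d (t(d, C) = (2 - 4)/(5 - 4) - d = -2/1 - d = 1*(-2) - d = -2 - d)
(5*(-5))*t(X, 5) = (5*(-5))*(-2 - 1*(-5)) = -25*(-2 + 5) = -25*3 = -75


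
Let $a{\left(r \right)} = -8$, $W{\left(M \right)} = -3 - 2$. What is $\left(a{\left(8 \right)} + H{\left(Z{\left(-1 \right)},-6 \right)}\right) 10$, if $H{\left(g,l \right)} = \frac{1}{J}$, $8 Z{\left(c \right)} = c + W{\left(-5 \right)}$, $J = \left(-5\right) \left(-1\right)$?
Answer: $-78$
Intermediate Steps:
$W{\left(M \right)} = -5$
$J = 5$
$Z{\left(c \right)} = - \frac{5}{8} + \frac{c}{8}$ ($Z{\left(c \right)} = \frac{c - 5}{8} = \frac{-5 + c}{8} = - \frac{5}{8} + \frac{c}{8}$)
$H{\left(g,l \right)} = \frac{1}{5}$
$\left(a{\left(8 \right)} + H{\left(Z{\left(-1 \right)},-6 \right)}\right) 10 = \left(-8 + \frac{1}{5}\right) 10 = \left(- \frac{39}{5}\right) 10 = -78$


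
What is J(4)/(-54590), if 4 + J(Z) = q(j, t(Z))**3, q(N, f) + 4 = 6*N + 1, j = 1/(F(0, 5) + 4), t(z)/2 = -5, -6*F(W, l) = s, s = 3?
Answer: 2101/18724370 ≈ 0.00011221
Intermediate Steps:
F(W, l) = -1/2 (F(W, l) = -1/6*3 = -1/2)
t(z) = -10 (t(z) = 2*(-5) = -10)
j = 2/7 (j = 1/(-1/2 + 4) = 1/(7/2) = 2/7 ≈ 0.28571)
q(N, f) = -3 + 6*N (q(N, f) = -4 + (6*N + 1) = -4 + (1 + 6*N) = -3 + 6*N)
J(Z) = -2101/343 (J(Z) = -4 + (-3 + 6*(2/7))**3 = -4 + (-3 + 12/7)**3 = -4 + (-9/7)**3 = -4 - 729/343 = -2101/343)
J(4)/(-54590) = -2101/343/(-54590) = -2101/343*(-1/54590) = 2101/18724370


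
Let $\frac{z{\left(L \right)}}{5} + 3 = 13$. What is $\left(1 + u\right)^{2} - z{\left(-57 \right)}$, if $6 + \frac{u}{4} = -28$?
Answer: $18175$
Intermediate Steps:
$u = -136$ ($u = -24 + 4 \left(-28\right) = -24 - 112 = -136$)
$z{\left(L \right)} = 50$ ($z{\left(L \right)} = -15 + 5 \cdot 13 = -15 + 65 = 50$)
$\left(1 + u\right)^{2} - z{\left(-57 \right)} = \left(1 - 136\right)^{2} - 50 = \left(-135\right)^{2} - 50 = 18225 - 50 = 18175$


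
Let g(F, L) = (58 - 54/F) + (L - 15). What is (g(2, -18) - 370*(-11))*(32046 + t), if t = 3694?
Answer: 145390320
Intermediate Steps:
g(F, L) = 43 + L - 54/F (g(F, L) = (58 - 54/F) + (-15 + L) = 43 + L - 54/F)
(g(2, -18) - 370*(-11))*(32046 + t) = ((43 - 18 - 54/2) - 370*(-11))*(32046 + 3694) = ((43 - 18 - 54*½) + 4070)*35740 = ((43 - 18 - 27) + 4070)*35740 = (-2 + 4070)*35740 = 4068*35740 = 145390320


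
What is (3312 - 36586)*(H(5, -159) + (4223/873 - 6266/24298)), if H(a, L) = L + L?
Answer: 110608178632832/10606077 ≈ 1.0429e+7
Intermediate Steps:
H(a, L) = 2*L
(3312 - 36586)*(H(5, -159) + (4223/873 - 6266/24298)) = (3312 - 36586)*(2*(-159) + (4223/873 - 6266/24298)) = -33274*(-318 + (4223*(1/873) - 6266*1/24298)) = -33274*(-318 + (4223/873 - 3133/12149)) = -33274*(-318 + 48570118/10606077) = -33274*(-3324162368/10606077) = 110608178632832/10606077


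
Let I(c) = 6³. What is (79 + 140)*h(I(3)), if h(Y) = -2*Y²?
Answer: -20435328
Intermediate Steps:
I(c) = 216
(79 + 140)*h(I(3)) = (79 + 140)*(-2*216²) = 219*(-2*46656) = 219*(-93312) = -20435328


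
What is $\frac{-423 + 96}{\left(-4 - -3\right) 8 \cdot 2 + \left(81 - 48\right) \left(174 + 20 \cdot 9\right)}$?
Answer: $- \frac{327}{11666} \approx -0.02803$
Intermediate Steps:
$\frac{-423 + 96}{\left(-4 - -3\right) 8 \cdot 2 + \left(81 - 48\right) \left(174 + 20 \cdot 9\right)} = - \frac{327}{\left(-4 + 3\right) 8 \cdot 2 + 33 \left(174 + 180\right)} = - \frac{327}{\left(-1\right) 8 \cdot 2 + 33 \cdot 354} = - \frac{327}{\left(-8\right) 2 + 11682} = - \frac{327}{-16 + 11682} = - \frac{327}{11666}$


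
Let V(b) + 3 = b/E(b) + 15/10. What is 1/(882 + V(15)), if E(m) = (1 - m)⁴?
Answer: 38416/33825303 ≈ 0.0011357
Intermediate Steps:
V(b) = -3/2 + b/(-1 + b)⁴ (V(b) = -3 + (b/((-1 + b)⁴) + 15/10) = -3 + (b/(-1 + b)⁴ + 15*(⅒)) = -3 + (b/(-1 + b)⁴ + 3/2) = -3 + (3/2 + b/(-1 + b)⁴) = -3/2 + b/(-1 + b)⁴)
1/(882 + V(15)) = 1/(882 + (-3/2 + 15/(-1 + 15)⁴)) = 1/(882 + (-3/2 + 15/14⁴)) = 1/(882 + (-3/2 + 15*(1/38416))) = 1/(882 + (-3/2 + 15/38416)) = 1/(882 - 57609/38416) = 1/(33825303/38416) = 38416/33825303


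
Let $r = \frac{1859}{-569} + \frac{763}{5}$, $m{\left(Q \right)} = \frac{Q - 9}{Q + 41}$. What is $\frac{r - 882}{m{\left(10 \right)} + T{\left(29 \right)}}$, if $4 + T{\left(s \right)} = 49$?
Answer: $- \frac{53153169}{3266060} \approx -16.274$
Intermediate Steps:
$T{\left(s \right)} = 45$ ($T{\left(s \right)} = -4 + 49 = 45$)
$m{\left(Q \right)} = \frac{-9 + Q}{41 + Q}$
$r = \frac{424852}{2845}$ ($r = 1859 \left(- \frac{1}{569}\right) + 763 \cdot \frac{1}{5} = - \frac{1859}{569} + \frac{763}{5} = \frac{424852}{2845} \approx 149.33$)
$\frac{r - 882}{m{\left(10 \right)} + T{\left(29 \right)}} = \frac{\frac{424852}{2845} - 882}{\frac{-9 + 10}{41 + 10} + 45} = - \frac{2084438}{2845 \left(\frac{1}{51} \cdot 1 + 45\right)} = - \frac{2084438}{2845 \left(\frac{1}{51} + 45\right)} = - \frac{2084438}{2845 \cdot \frac{2296}{51}} = \left(- \frac{2084438}{2845}\right) \frac{51}{2296} = - \frac{53153169}{3266060}$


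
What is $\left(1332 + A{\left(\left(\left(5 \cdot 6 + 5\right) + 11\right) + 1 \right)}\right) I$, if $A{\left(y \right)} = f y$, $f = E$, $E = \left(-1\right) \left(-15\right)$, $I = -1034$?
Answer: $-2106258$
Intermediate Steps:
$E = 15$
$f = 15$
$A{\left(y \right)} = 15 y$
$\left(1332 + A{\left(\left(\left(5 \cdot 6 + 5\right) + 11\right) + 1 \right)}\right) I = \left(1332 + 15 \left(\left(\left(5 \cdot 6 + 5\right) + 11\right) + 1\right)\right) \left(-1034\right) = \left(1332 + 15 \left(\left(\left(30 + 5\right) + 11\right) + 1\right)\right) \left(-1034\right) = \left(1332 + 15 \left(\left(35 + 11\right) + 1\right)\right) \left(-1034\right) = \left(1332 + 15 \left(46 + 1\right)\right) \left(-1034\right) = \left(1332 + 15 \cdot 47\right) \left(-1034\right) = \left(1332 + 705\right) \left(-1034\right) = 2037 \left(-1034\right) = -2106258$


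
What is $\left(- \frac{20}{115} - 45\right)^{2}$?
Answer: $\frac{1079521}{529} \approx 2040.7$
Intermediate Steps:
$\left(- \frac{20}{115} - 45\right)^{2} = \left(\left(-20\right) \frac{1}{115} - 45\right)^{2} = \left(- \frac{4}{23} - 45\right)^{2} = \left(- \frac{1039}{23}\right)^{2} = \frac{1079521}{529}$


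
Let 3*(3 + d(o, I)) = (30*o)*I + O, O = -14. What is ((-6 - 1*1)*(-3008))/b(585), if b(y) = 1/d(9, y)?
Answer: 3325310912/3 ≈ 1.1084e+9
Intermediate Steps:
d(o, I) = -23/3 + 10*I*o (d(o, I) = -3 + ((30*o)*I - 14)/3 = -3 + (30*I*o - 14)/3 = -3 + (-14 + 30*I*o)/3 = -3 + (-14/3 + 10*I*o) = -23/3 + 10*I*o)
b(y) = 1/(-23/3 + 90*y) (b(y) = 1/(-23/3 + 10*y*9) = 1/(-23/3 + 90*y))
((-6 - 1*1)*(-3008))/b(585) = ((-6 - 1*1)*(-3008))/((3/(-23 + 270*585))) = ((-6 - 1)*(-3008))/((3/(-23 + 157950))) = (-7*(-3008))/((3/157927)) = 21056/((3*(1/157927))) = 21056/(3/157927) = 21056*(157927/3) = 3325310912/3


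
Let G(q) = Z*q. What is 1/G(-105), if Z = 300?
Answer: -1/31500 ≈ -3.1746e-5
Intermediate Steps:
G(q) = 300*q
1/G(-105) = 1/(300*(-105)) = 1/(-31500) = -1/31500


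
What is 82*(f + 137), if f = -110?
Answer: 2214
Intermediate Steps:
82*(f + 137) = 82*(-110 + 137) = 82*27 = 2214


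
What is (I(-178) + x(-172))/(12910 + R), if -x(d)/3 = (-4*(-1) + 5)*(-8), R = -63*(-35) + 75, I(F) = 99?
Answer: 9/434 ≈ 0.020737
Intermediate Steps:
R = 2280 (R = 2205 + 75 = 2280)
x(d) = 216 (x(d) = -3*(-4*(-1) + 5)*(-8) = -3*(4 + 5)*(-8) = -27*(-8) = -3*(-72) = 216)
(I(-178) + x(-172))/(12910 + R) = (99 + 216)/(12910 + 2280) = 315/15190 = 315*(1/15190) = 9/434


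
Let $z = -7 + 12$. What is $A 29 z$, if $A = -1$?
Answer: $-145$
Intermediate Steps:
$z = 5$
$A 29 z = \left(-1\right) 29 \cdot 5 = \left(-29\right) 5 = -145$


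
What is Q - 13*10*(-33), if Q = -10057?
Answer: -5767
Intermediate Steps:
Q - 13*10*(-33) = -10057 - 13*10*(-33) = -10057 - 130*(-33) = -10057 + 4290 = -5767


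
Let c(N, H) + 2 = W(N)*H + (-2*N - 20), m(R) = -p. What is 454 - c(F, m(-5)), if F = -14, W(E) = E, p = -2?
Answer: 476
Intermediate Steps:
m(R) = 2 (m(R) = -1*(-2) = 2)
c(N, H) = -22 - 2*N + H*N (c(N, H) = -2 + (N*H + (-2*N - 20)) = -2 + (H*N + (-20 - 2*N)) = -2 + (-20 - 2*N + H*N) = -22 - 2*N + H*N)
454 - c(F, m(-5)) = 454 - (-22 - 2*(-14) + 2*(-14)) = 454 - (-22 + 28 - 28) = 454 - 1*(-22) = 454 + 22 = 476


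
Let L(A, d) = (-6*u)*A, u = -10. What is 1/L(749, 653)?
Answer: 1/44940 ≈ 2.2252e-5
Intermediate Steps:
L(A, d) = 60*A (L(A, d) = (-6*(-10))*A = 60*A)
1/L(749, 653) = 1/(60*749) = 1/44940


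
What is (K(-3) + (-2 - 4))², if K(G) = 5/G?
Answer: 529/9 ≈ 58.778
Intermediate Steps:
(K(-3) + (-2 - 4))² = (5/(-3) + (-2 - 4))² = (5*(-⅓) - 6)² = (-5/3 - 6)² = (-23/3)² = 529/9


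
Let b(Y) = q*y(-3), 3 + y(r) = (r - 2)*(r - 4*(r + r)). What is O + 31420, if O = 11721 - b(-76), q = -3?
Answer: 42817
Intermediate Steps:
y(r) = -3 - 7*r*(-2 + r) (y(r) = -3 + (r - 2)*(r - 4*(r + r)) = -3 + (-2 + r)*(r - 8*r) = -3 + (-2 + r)*(-7*r) = -3 - 7*r*(-2 + r))
b(Y) = 324 (b(Y) = -3*(-3 - 7*(-3)² + 14*(-3)) = -3*(-3 - 7*9 - 42) = -3*(-3 - 63 - 42) = -3*(-108) = 324)
O = 11397 (O = 11721 - 1*324 = 11721 - 324 = 11397)
O + 31420 = 11397 + 31420 = 42817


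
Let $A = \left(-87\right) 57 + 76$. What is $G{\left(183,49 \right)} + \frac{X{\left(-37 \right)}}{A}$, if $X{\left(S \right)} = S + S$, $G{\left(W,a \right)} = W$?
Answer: $\frac{893663}{4883} \approx 183.02$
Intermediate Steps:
$X{\left(S \right)} = 2 S$
$A = -4883$ ($A = -4959 + 76 = -4883$)
$G{\left(183,49 \right)} + \frac{X{\left(-37 \right)}}{A} = 183 + \frac{2 \left(-37\right)}{-4883} = 183 - - \frac{74}{4883} = 183 + \frac{74}{4883} = \frac{893663}{4883}$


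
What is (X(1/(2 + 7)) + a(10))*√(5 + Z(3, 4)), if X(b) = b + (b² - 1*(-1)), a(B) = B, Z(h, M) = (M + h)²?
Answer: 901*√6/27 ≈ 81.740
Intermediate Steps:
X(b) = 1 + b + b² (X(b) = b + (b² + 1) = b + (1 + b²) = 1 + b + b²)
(X(1/(2 + 7)) + a(10))*√(5 + Z(3, 4)) = ((1 + 1/(2 + 7) + (1/(2 + 7))²) + 10)*√(5 + (4 + 3)²) = ((1 + 1/9 + (1/9)²) + 10)*√(5 + 7²) = ((1 + ⅑ + (⅑)²) + 10)*√(5 + 49) = ((1 + ⅑ + 1/81) + 10)*√54 = (91/81 + 10)*(3*√6) = 901*(3*√6)/81 = 901*√6/27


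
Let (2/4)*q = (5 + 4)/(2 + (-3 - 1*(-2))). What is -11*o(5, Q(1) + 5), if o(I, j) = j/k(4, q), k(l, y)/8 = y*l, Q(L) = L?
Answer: -11/96 ≈ -0.11458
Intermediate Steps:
q = 18 (q = 2*((5 + 4)/(2 + (-3 - 1*(-2)))) = 2*(9/(2 + (-3 + 2))) = 2*(9/(2 - 1)) = 2*(9/1) = 2*(9*1) = 2*9 = 18)
k(l, y) = 8*l*y (k(l, y) = 8*(y*l) = 8*(l*y) = 8*l*y)
o(I, j) = j/576 (o(I, j) = j/((8*4*18)) = j/576)
-11*o(5, Q(1) + 5) = -11*(1 + 5)/576 = -11*6/576 = -11*1/96 = -11/96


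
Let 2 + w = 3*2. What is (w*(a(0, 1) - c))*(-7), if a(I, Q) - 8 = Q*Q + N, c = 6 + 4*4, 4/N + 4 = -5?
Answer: 3388/9 ≈ 376.44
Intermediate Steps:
N = -4/9 (N = 4/(-4 - 5) = 4/(-9) = 4*(-⅑) = -4/9 ≈ -0.44444)
c = 22 (c = 6 + 16 = 22)
w = 4 (w = -2 + 3*2 = -2 + 6 = 4)
a(I, Q) = 68/9 + Q² (a(I, Q) = 8 + (Q*Q - 4/9) = 8 + (Q² - 4/9) = 8 + (-4/9 + Q²) = 68/9 + Q²)
(w*(a(0, 1) - c))*(-7) = (4*((68/9 + 1²) - 1*22))*(-7) = (4*((68/9 + 1) - 22))*(-7) = (4*(77/9 - 22))*(-7) = (4*(-121/9))*(-7) = -484/9*(-7) = 3388/9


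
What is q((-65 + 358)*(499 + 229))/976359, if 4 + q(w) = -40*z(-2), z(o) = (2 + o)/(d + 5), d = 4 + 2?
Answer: -4/976359 ≈ -4.0969e-6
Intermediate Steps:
d = 6
z(o) = 2/11 + o/11 (z(o) = (2 + o)/(6 + 5) = (2 + o)/11 = (2 + o)*(1/11) = 2/11 + o/11)
q(w) = -4 (q(w) = -4 - 40*(2/11 + (1/11)*(-2)) = -4 - 40*(2/11 - 2/11) = -4 - 40*0 = -4 + 0 = -4)
q((-65 + 358)*(499 + 229))/976359 = -4/976359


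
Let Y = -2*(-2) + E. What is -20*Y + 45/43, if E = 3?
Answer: -5975/43 ≈ -138.95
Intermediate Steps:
Y = 7 (Y = -2*(-2) + 3 = 4 + 3 = 7)
-20*Y + 45/43 = -20*7 + 45/43 = -140 + 45*(1/43) = -140 + 45/43 = -5975/43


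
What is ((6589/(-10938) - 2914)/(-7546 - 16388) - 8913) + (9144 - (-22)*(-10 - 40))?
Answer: -227463710027/261790092 ≈ -868.88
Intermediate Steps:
((6589/(-10938) - 2914)/(-7546 - 16388) - 8913) + (9144 - (-22)*(-10 - 40)) = ((6589*(-1/10938) - 2914)/(-23934) - 8913) + (9144 - (-22)*(-50)) = ((-6589/10938 - 2914)*(-1/23934) - 8913) + (9144 - 1*1100) = (-31879921/10938*(-1/23934) - 8913) + (9144 - 1100) = (31879921/261790092 - 8913) + 8044 = -2333303210075/261790092 + 8044 = -227463710027/261790092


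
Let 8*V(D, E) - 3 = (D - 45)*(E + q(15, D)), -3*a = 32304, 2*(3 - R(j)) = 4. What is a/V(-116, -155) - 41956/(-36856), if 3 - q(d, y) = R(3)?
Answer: -7872409/3338178 ≈ -2.3583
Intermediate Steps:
R(j) = 1 (R(j) = 3 - 1/2*4 = 3 - 2 = 1)
a = -10768 (a = -1/3*32304 = -10768)
q(d, y) = 2 (q(d, y) = 3 - 1*1 = 3 - 1 = 2)
V(D, E) = 3/8 + (-45 + D)*(2 + E)/8 (V(D, E) = 3/8 + ((D - 45)*(E + 2))/8 = 3/8 + ((-45 + D)*(2 + E))/8 = 3/8 + (-45 + D)*(2 + E)/8)
a/V(-116, -155) - 41956/(-36856) = -10768/(-87/8 - 45/8*(-155) + (1/4)*(-116) + (1/8)*(-116)*(-155)) - 41956/(-36856) = -10768/(-87/8 + 6975/8 - 29 + 4495/2) - 41956*(-1/36856) = -10768/6159/2 + 617/542 = -10768*2/6159 + 617/542 = -21536/6159 + 617/542 = -7872409/3338178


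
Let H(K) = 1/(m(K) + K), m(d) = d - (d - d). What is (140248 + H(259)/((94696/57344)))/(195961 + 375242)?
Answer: 61424276824/250169206707 ≈ 0.24553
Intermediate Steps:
m(d) = d (m(d) = d - 1*0 = d + 0 = d)
H(K) = 1/(2*K) (H(K) = 1/(K + K) = 1/(2*K))
(140248 + H(259)/((94696/57344)))/(195961 + 375242) = (140248 + ((½)/259)/((94696/57344)))/(195961 + 375242) = (140248 + ((½)*(1/259))/((94696*(1/57344))))/571203 = (140248 + 1/(518*(1691/1024)))*(1/571203) = (140248 + (1/518)*(1024/1691))*(1/571203) = (140248 + 512/437969)*(1/571203) = (61424276824/437969)*(1/571203) = 61424276824/250169206707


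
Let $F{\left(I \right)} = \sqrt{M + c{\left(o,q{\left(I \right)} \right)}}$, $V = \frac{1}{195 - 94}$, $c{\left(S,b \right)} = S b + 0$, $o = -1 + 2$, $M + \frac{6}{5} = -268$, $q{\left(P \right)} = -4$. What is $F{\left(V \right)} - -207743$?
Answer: $207743 + \frac{i \sqrt{6830}}{5} \approx 2.0774 \cdot 10^{5} + 16.529 i$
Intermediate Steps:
$M = - \frac{1346}{5}$ ($M = - \frac{6}{5} - 268 = - \frac{1346}{5} \approx -269.2$)
$o = 1$
$c{\left(S,b \right)} = S b$
$V = \frac{1}{101} \approx 0.009901$
$F{\left(I \right)} = \frac{i \sqrt{6830}}{5}$ ($F{\left(I \right)} = \sqrt{- \frac{1346}{5} + 1 \left(-4\right)} = \sqrt{- \frac{1346}{5} - 4} = \sqrt{- \frac{1366}{5}} = \frac{i \sqrt{6830}}{5}$)
$F{\left(V \right)} - -207743 = \frac{i \sqrt{6830}}{5} - -207743 = \frac{i \sqrt{6830}}{5} + 207743 = 207743 + \frac{i \sqrt{6830}}{5}$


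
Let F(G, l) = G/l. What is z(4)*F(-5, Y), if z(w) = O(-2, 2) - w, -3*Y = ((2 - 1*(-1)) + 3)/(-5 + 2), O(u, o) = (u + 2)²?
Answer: 30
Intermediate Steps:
O(u, o) = (2 + u)²
Y = ⅔ (Y = -((2 - 1*(-1)) + 3)/(3*(-5 + 2)) = -((2 + 1) + 3)/(3*(-3)) = -(3 + 3)*(-1)/(3*3) = -2*(-1)/3 = -⅓*(-2) = ⅔ ≈ 0.66667)
z(w) = -w (z(w) = (2 - 2)² - w = 0² - w = 0 - w = -w)
z(4)*F(-5, Y) = (-1*4)*(-5/⅔) = -(-20)*3/2 = -4*(-15/2) = 30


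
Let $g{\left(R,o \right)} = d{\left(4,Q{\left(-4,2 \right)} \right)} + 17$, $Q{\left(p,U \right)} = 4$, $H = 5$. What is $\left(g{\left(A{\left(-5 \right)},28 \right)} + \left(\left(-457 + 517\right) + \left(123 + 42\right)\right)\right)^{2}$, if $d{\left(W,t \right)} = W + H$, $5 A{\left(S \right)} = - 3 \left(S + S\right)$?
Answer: $63001$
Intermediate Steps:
$A{\left(S \right)} = - \frac{6 S}{5}$ ($A{\left(S \right)} = \frac{\left(-3\right) \left(S + S\right)}{5} = \frac{\left(-3\right) 2 S}{5} = \frac{\left(-6\right) S}{5} = - \frac{6 S}{5}$)
$d{\left(W,t \right)} = 5 + W$ ($d{\left(W,t \right)} = W + 5 = 5 + W$)
$g{\left(R,o \right)} = 26$ ($g{\left(R,o \right)} = \left(5 + 4\right) + 17 = 9 + 17 = 26$)
$\left(g{\left(A{\left(-5 \right)},28 \right)} + \left(\left(-457 + 517\right) + \left(123 + 42\right)\right)\right)^{2} = \left(26 + \left(\left(-457 + 517\right) + \left(123 + 42\right)\right)\right)^{2} = \left(26 + \left(60 + 165\right)\right)^{2} = \left(26 + 225\right)^{2} = 251^{2} = 63001$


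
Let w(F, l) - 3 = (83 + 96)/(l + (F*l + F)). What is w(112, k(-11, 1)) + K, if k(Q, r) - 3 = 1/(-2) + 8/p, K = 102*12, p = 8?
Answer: 1245763/1015 ≈ 1227.4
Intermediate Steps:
K = 1224
k(Q, r) = 7/2 (k(Q, r) = 3 + (1/(-2) + 8/8) = 3 + (1*(-½) + 8*(⅛)) = 3 + (-½ + 1) = 3 + ½ = 7/2)
w(F, l) = 3 + 179/(F + l + F*l) (w(F, l) = 3 + (83 + 96)/(l + (F*l + F)) = 3 + 179/(l + (F + F*l)) = 3 + 179/(F + l + F*l))
w(112, k(-11, 1)) + K = (179 + 3*112 + 3*(7/2) + 3*112*(7/2))/(112 + 7/2 + 112*(7/2)) + 1224 = (179 + 336 + 21/2 + 1176)/(112 + 7/2 + 392) + 1224 = (3403/2)/(1015/2) + 1224 = (2/1015)*(3403/2) + 1224 = 3403/1015 + 1224 = 1245763/1015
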